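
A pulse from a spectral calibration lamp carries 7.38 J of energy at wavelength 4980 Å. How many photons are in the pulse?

Per-photon energy: E = 3.989 × 10^-19 J (from wavelength = 4980 Å).
N = E_total / E_photon = 7.38 J / 3.989 × 10^-19 J = 1.85 × 10^19.

1.85 × 10^19 photons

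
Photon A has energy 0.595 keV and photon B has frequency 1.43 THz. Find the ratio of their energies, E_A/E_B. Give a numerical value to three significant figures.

1.01 × 10^5

E_A = 9.533 × 10^-17 J (from energy = 0.595 keV, via E given directly).
E_B = 9.475 × 10^-22 J (from frequency = 1.43 THz, via E = hf).
Ratio = 9.533 × 10^-17 / 9.475 × 10^-22 = 1.01 × 10^5.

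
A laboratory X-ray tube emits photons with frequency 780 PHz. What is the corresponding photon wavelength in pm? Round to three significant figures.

Use c = 2.99792458 × 10^8 m/s.
Convert to SI: f = 780 PHz = 7.8 × 10^17 Hz.
Apply λ = c/f: λ = 3.843 × 10^-10 m.
Converting to pm: λ = 384.3 pm ≈ 384 pm.

384 pm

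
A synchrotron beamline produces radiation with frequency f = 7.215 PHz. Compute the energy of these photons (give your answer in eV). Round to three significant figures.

29.8 eV

In SI units: f = 7.215 PHz = 7.215·10^15 Hz.
Apply E = hf: E = 4.781·10^-18 J.
Converting to eV: E = 29.84 eV ≈ 29.8 eV.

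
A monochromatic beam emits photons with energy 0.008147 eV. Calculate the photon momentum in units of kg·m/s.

4.35e-30 kg·m/s

Use c = 2.99792458e8 m/s, 1 eV = 1.602176634e-19 J.
Convert to SI: E = 0.008147 eV = 1.3053e-21 J.
The photon relation is p = E/c, giving p = 4.354e-30 kg·m/s.
So p ≈ 4.35e-30 kg·m/s.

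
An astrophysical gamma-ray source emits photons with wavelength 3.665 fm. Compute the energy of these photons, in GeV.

0.338 GeV

In SI units: λ = 3.665 fm = 3.665 × 10^-15 m.
The photon relation is E = hc/λ, giving E = 5.420 × 10^-11 J.
Converting to GeV: E = 0.3383 GeV ≈ 0.338 GeV.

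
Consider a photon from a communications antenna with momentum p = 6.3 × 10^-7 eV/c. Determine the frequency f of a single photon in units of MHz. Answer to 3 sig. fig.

152 MHz

Convert to SI: p = 6.3 × 10^-7 eV/c = 3.3669 × 10^-34 kg·m/s.
Since f = pc/h for a photon, f = 1.523 × 10^8 Hz.
Converting to MHz: f = 152.3 MHz ≈ 152 MHz.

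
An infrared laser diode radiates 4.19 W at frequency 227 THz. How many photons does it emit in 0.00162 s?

4.51e16 photons

Total energy: E_total = P·t = 4.19 × 0.00162 = 0.006788 J.
Per-photon energy: E = 1.504e-19 J.
N = E_total / E_photon = 4.51e16.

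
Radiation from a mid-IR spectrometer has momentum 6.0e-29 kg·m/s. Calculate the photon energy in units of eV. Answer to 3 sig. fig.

For a photon E = pc, so E = 1.799e-20 J.
Converting to eV: E = 0.1123 eV ≈ 0.112 eV.

0.112 eV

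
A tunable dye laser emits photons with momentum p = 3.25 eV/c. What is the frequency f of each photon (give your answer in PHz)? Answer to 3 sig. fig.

0.786 PHz

Take h = 6.62607015e-34 J·s, c = 2.99792458e8 m/s, 1 eV = 1.602176634e-19 J.
First convert: p = 3.25 eV/c = 1.7369e-27 kg·m/s.
The photon relation is f = pc/h, giving f = 7.858e14 Hz.
Converting to PHz: f = 0.7858 PHz ≈ 0.786 PHz.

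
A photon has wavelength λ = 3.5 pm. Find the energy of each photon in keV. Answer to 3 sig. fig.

Use h = 6.62607015 × 10^-34 J·s, c = 2.99792458 × 10^8 m/s, 1 eV = 1.602176634 × 10^-19 J.
First convert: λ = 3.5 pm = 3.5 × 10^-12 m.
Apply E = hc/λ: E = 5.676 × 10^-14 J.
Converting to keV: E = 354.2 keV ≈ 354 keV.

354 keV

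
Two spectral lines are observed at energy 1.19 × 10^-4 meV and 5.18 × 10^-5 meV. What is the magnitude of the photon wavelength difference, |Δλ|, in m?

13.5 m

Using λ = hc/E: λ₁ = 10.42 m, λ₂ = 23.94 m.
|Δλ| = |10.42 − 23.94| = 13.5 m.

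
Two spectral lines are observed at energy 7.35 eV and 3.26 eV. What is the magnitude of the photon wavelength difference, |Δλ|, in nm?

Using λ = hc/E: λ₁ = 1.687·10^-7 m, λ₂ = 3.803·10^-7 m.
|Δλ| = |1.687·10^-7 − 3.803·10^-7| = 2.12·10^-7 m = 212 nm.

212 nm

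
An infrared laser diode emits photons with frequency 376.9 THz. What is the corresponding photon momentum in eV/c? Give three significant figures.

1.56 eV/c

First convert: f = 376.9 THz = 3.769 × 10^14 Hz.
The photon relation is p = hf/c, giving p = 8.330 × 10^-28 kg·m/s.
Converting to eV/c: p = 1.559 eV/c ≈ 1.56 eV/c.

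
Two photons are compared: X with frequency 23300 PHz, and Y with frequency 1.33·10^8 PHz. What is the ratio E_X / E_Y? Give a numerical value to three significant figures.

1.75·10^-4

E_X = 1.544·10^-14 J (from frequency = 23300 PHz, via E = hf).
E_Y = 8.813·10^-11 J (from frequency = 1.33·10^8 PHz, via E = hf).
Ratio = 1.544·10^-14 / 8.813·10^-11 = 1.75·10^-4.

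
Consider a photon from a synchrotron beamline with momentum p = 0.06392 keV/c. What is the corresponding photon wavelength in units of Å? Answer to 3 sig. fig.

194 Å

(h = 6.62607015e-34 J·s, c = 2.99792458e8 m/s, 1 eV = 1.602176634e-19 J.)
First convert: p = 0.06392 keV/c = 3.4161e-26 kg·m/s.
For a photon λ = h/p, so λ = 1.940e-8 m.
Converting to Å: λ = 194.0 Å ≈ 194 Å.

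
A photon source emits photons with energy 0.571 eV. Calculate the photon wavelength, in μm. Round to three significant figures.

2.17 μm

First convert: E = 0.571 eV = 9.1484e-20 J.
For a photon λ = hc/E, so λ = 2.171e-6 m.
Converting to μm: λ = 2.171 μm ≈ 2.17 μm.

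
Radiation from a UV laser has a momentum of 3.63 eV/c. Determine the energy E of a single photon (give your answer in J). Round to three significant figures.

5.82 × 10^-19 J

First convert: p = 3.63 eV/c = 1.9400 × 10^-27 kg·m/s.
Since E = pc for a photon, E = 5.816 × 10^-19 J.
So E ≈ 5.82 × 10^-19 J.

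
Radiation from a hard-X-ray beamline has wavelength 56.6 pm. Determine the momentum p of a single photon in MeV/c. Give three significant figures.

0.0219 MeV/c

First convert: λ = 56.6 pm = 5.66 × 10^-11 m.
Apply p = h/λ: p = 1.171 × 10^-23 kg·m/s.
Converting to MeV/c: p = 0.02191 MeV/c ≈ 0.0219 MeV/c.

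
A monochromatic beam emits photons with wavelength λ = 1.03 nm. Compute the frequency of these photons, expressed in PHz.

First convert: λ = 1.03 nm = 1.03e-9 m.
Apply f = c/λ: f = 2.911e17 Hz.
Converting to PHz: f = 291.1 PHz ≈ 291 PHz.

291 PHz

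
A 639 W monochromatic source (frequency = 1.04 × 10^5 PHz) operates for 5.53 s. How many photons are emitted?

5.13 × 10^16 photons

Total energy: E_total = P·t = 639 × 5.53 = 3534 J.
Per-photon energy: E = 6.891 × 10^-14 J.
N = E_total / E_photon = 5.13 × 10^16.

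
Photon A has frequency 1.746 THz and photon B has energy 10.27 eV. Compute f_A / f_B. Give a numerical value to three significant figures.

7.03e-4

f_A = 1.746e12 Hz (from frequency = 1.746 THz, via f given directly).
f_B = 2.483e15 Hz (from energy = 10.27 eV, via f = E/h).
Ratio = 1.746e12 / 2.483e15 = 7.03e-4.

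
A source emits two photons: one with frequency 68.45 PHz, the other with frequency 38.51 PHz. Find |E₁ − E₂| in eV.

124 eV

Using E = hf: E₁ = 4.5355e-17 J, E₂ = 2.5517e-17 J.
|ΔE| = |4.5355e-17 − 2.5517e-17| = 1.98e-17 J = 124 eV.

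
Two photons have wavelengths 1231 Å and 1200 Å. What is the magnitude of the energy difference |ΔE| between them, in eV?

Using E = hc/λ: E₁ = 1.6137e-18 J, E₂ = 1.6554e-18 J.
|ΔE| = |1.6137e-18 − 1.6554e-18| = 4.17e-20 J = 0.260 eV.

0.260 eV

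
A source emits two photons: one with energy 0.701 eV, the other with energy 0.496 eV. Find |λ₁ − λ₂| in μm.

0.731 μm

Using λ = hc/E: λ₁ = 1.769e-6 m, λ₂ = 2.500e-6 m.
|Δλ| = |1.769e-6 − 2.500e-6| = 7.31e-7 m = 0.731 μm.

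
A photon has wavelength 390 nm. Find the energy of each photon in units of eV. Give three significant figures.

3.18 eV

(h = 6.62607015·10^-34 J·s, c = 2.99792458·10^8 m/s, 1 eV = 1.602176634·10^-19 J.)
First convert: λ = 390 nm = 3.9·10^-7 m.
For a photon E = hc/λ, so E = 5.093·10^-19 J.
Converting to eV: E = 3.179 eV ≈ 3.18 eV.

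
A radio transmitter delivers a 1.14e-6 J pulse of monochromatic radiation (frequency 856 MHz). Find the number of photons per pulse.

2.01e18 photons

Per-photon energy: E = 5.672e-25 J (from frequency = 856 MHz).
N = E_total / E_photon = 1.14e-6 J / 5.672e-25 J = 2.01e18.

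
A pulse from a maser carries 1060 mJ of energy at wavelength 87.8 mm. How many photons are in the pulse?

Per-photon energy: E = 2.262·10^-24 J (from wavelength = 87.8 mm).
N = E_total / E_photon = 1.06 J / 2.262·10^-24 J = 4.69·10^23.

4.69·10^23 photons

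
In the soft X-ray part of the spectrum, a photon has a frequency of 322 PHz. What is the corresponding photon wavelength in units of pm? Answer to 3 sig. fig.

931 pm

First convert: f = 322 PHz = 3.22 × 10^17 Hz.
The photon relation is λ = c/f, giving λ = 9.310 × 10^-10 m.
Converting to pm: λ = 931.0 pm ≈ 931 pm.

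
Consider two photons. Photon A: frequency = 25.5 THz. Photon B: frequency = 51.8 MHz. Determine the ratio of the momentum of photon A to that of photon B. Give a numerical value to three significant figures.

p_A = 5.636·10^-29 kg·m/s (from frequency = 25.5 THz, via p = hf/c).
p_B = 1.145·10^-34 kg·m/s (from frequency = 51.8 MHz, via p = hf/c).
Ratio = 5.636·10^-29 / 1.145·10^-34 = 4.92·10^5.

4.92·10^5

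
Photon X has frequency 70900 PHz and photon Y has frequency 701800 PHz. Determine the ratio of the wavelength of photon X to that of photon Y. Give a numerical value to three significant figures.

9.90

λ_X = 4.228 × 10^-12 m (from frequency = 70900 PHz, via λ = c/f).
λ_Y = 4.272 × 10^-13 m (from frequency = 701800 PHz, via λ = c/f).
Ratio = 4.228 × 10^-12 / 4.272 × 10^-13 = 9.90.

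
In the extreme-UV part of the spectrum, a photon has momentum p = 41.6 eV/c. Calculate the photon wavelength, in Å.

298 Å

In SI units: p = 41.6 eV/c = 2.2232e-26 kg·m/s.
For a photon λ = h/p, so λ = 2.980e-8 m.
Converting to Å: λ = 298.0 Å ≈ 298 Å.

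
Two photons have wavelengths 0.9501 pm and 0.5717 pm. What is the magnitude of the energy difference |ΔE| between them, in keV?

Using E = hc/λ: E₁ = 2.0908·10^-13 J, E₂ = 3.4746·10^-13 J.
|ΔE| = |2.0908·10^-13 − 3.4746·10^-13| = 1.38·10^-13 J = 864 keV.

864 keV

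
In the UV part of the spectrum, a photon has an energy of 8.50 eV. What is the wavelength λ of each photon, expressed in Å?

Convert to SI: E = 8.50 eV = 1.3619e-18 J.
The photon relation is λ = hc/E, giving λ = 1.459e-7 m.
Converting to Å: λ = 1459 Å ≈ 1460 Å.

1460 Å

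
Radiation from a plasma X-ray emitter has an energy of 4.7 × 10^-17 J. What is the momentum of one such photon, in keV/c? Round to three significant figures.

0.293 keV/c

For a photon p = E/c, so p = 1.568 × 10^-25 kg·m/s.
Converting to keV/c: p = 0.2934 keV/c ≈ 0.293 keV/c.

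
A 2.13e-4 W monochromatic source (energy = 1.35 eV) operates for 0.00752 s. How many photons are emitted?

Total energy: E_total = P·t = 2.13e-4 × 0.00752 = 1.602e-6 J.
Per-photon energy: E = 2.163e-19 J.
N = E_total / E_photon = 7.41e12.

7.41e12 photons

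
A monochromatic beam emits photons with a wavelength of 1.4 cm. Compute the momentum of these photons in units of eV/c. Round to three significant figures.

Take h = 6.62607015e-34 J·s, c = 2.99792458e8 m/s, 1 eV = 1.602176634e-19 J.
Convert to SI: λ = 1.4 cm = 0.014 m.
The photon relation is p = h/λ, giving p = 4.733e-32 kg·m/s.
Converting to eV/c: p = 8.856e-5 eV/c ≈ 8.86e-5 eV/c.

8.86e-5 eV/c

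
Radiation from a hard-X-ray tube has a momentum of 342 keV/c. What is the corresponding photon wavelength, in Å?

First convert: p = 342 keV/c = 1.8277 × 10^-22 kg·m/s.
Since λ = h/p for a photon, λ = 3.625 × 10^-12 m.
Converting to Å: λ = 0.03625 Å ≈ 0.0363 Å.

0.0363 Å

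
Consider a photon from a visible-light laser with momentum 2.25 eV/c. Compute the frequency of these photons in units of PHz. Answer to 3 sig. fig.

Use h = 6.62607015·10^-34 J·s, c = 2.99792458·10^8 m/s, 1 eV = 1.602176634·10^-19 J.
In SI units: p = 2.25 eV/c = 1.2025·10^-27 kg·m/s.
The photon relation is f = pc/h, giving f = 5.440·10^14 Hz.
Converting to PHz: f = 0.5440 PHz ≈ 0.544 PHz.

0.544 PHz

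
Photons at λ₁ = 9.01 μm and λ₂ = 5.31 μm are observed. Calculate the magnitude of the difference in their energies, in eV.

Using E = hc/λ: E₁ = 2.205·10^-20 J, E₂ = 3.741·10^-20 J.
|ΔE| = |2.205·10^-20 − 3.741·10^-20| = 1.54·10^-20 J = 0.0959 eV.

0.0959 eV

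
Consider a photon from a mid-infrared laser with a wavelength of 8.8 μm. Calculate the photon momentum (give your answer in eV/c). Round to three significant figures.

Take h = 6.62607015 × 10^-34 J·s, c = 2.99792458 × 10^8 m/s, 1 eV = 1.602176634 × 10^-19 J.
Convert to SI: λ = 8.8 μm = 8.8 × 10^-6 m.
Apply p = h/λ: p = 7.530 × 10^-29 kg·m/s.
Converting to eV/c: p = 0.1409 eV/c ≈ 0.141 eV/c.

0.141 eV/c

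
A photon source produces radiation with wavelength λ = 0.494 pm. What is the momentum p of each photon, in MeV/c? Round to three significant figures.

2.51 MeV/c

Take h = 6.62607015 × 10^-34 J·s, c = 2.99792458 × 10^8 m/s, 1 eV = 1.602176634 × 10^-19 J.
First convert: λ = 0.494 pm = 4.94 × 10^-13 m.
For a photon p = h/λ, so p = 1.341 × 10^-21 kg·m/s.
Converting to MeV/c: p = 2.510 MeV/c ≈ 2.51 MeV/c.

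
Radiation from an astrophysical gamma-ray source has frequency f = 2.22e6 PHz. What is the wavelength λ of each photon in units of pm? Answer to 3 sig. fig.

0.135 pm

Convert to SI: f = 2.22e6 PHz = 2.22e21 Hz.
Since λ = c/f for a photon, λ = 1.350e-13 m.
Converting to pm: λ = 0.1350 pm ≈ 0.135 pm.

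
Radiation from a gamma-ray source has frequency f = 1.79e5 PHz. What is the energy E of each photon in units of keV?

740 keV

(h = 6.62607015e-34 J·s, 1 eV = 1.602176634e-19 J.)
Convert to SI: f = 1.79e5 PHz = 1.79e20 Hz.
Apply E = hf: E = 1.186e-13 J.
Converting to keV: E = 740.3 keV ≈ 740 keV.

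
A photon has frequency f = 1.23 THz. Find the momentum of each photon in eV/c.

5.09·10^-3 eV/c

Take h = 6.62607015·10^-34 J·s, c = 2.99792458·10^8 m/s, 1 eV = 1.602176634·10^-19 J.
In SI units: f = 1.23 THz = 1.23·10^12 Hz.
The photon relation is p = hf/c, giving p = 2.719·10^-30 kg·m/s.
Converting to eV/c: p = 0.005087 eV/c ≈ 5.09·10^-3 eV/c.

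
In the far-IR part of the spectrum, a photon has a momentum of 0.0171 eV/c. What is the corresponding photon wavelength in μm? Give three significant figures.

72.5 μm

First convert: p = 0.0171 eV/c = 9.1387 × 10^-30 kg·m/s.
Since λ = h/p for a photon, λ = 7.251 × 10^-5 m.
Converting to μm: λ = 72.51 μm ≈ 72.5 μm.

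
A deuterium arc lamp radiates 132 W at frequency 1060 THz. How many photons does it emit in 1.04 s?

Total energy: E_total = P·t = 132 × 1.04 = 137.3 J.
Per-photon energy: E = 7.024·10^-19 J.
N = E_total / E_photon = 1.95·10^20.

1.95·10^20 photons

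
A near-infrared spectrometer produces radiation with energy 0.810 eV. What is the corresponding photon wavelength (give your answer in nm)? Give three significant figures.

1530 nm

(h = 6.62607015 × 10^-34 J·s, c = 2.99792458 × 10^8 m/s, 1 eV = 1.602176634 × 10^-19 J.)
Convert to SI: E = 0.810 eV = 1.2978 × 10^-19 J.
The photon relation is λ = hc/E, giving λ = 1.531 × 10^-6 m.
Converting to nm: λ = 1531 nm ≈ 1530 nm.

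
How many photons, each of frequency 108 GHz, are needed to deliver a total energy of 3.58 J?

Per-photon energy: E = 7.156 × 10^-23 J (from frequency = 108 GHz).
N = E_total / E_photon = 3.58 J / 7.156 × 10^-23 J = 5.00 × 10^22.

5.00 × 10^22 photons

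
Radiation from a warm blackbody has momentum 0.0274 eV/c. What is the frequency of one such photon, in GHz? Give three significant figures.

In SI units: p = 0.0274 eV/c = 1.4643e-29 kg·m/s.
Apply f = pc/h: f = 6.625e12 Hz.
Converting to GHz: f = 6625 GHz ≈ 6630 GHz.

6630 GHz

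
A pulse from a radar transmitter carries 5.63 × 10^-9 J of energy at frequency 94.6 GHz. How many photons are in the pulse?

Per-photon energy: E = 6.268 × 10^-23 J (from frequency = 94.6 GHz).
N = E_total / E_photon = 5.63 × 10^-9 J / 6.268 × 10^-23 J = 8.98 × 10^13.

8.98 × 10^13 photons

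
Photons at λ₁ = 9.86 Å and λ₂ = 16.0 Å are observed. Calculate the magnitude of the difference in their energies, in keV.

0.483 keV

Using E = hc/λ: E₁ = 2.015 × 10^-16 J, E₂ = 1.242 × 10^-16 J.
|ΔE| = |2.015 × 10^-16 − 1.242 × 10^-16| = 7.73 × 10^-17 J = 0.483 keV.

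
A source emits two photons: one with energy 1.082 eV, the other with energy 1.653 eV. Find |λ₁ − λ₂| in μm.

0.396 μm

Using λ = hc/E: λ₁ = 1.1459 × 10^-6 m, λ₂ = 7.5006 × 10^-7 m.
|Δλ| = |1.1459 × 10^-6 − 7.5006 × 10^-7| = 3.96 × 10^-7 m = 0.396 μm.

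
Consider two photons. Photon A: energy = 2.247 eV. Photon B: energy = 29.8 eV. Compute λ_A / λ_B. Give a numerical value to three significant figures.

13.3

λ_A = 5.518 × 10^-7 m (from energy = 2.247 eV, via λ = hc/E).
λ_B = 4.161 × 10^-8 m (from energy = 29.8 eV, via λ = hc/E).
Ratio = 5.518 × 10^-7 / 4.161 × 10^-8 = 13.3.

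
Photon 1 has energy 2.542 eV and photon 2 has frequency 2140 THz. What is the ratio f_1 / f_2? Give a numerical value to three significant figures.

f_1 = 6.147 × 10^14 Hz (from energy = 2.542 eV, via f = E/h).
f_2 = 2.140 × 10^15 Hz (from frequency = 2140 THz, via f given directly).
Ratio = 6.147 × 10^14 / 2.140 × 10^15 = 0.287.

0.287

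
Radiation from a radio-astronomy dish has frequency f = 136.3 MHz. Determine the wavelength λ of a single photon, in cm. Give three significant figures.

(c = 2.99792458e8 m/s.)
In SI units: f = 136.3 MHz = 1.363e8 Hz.
Since λ = c/f for a photon, λ = 2.200 m.
Converting to cm: λ = 220.0 cm ≈ 220 cm.

220 cm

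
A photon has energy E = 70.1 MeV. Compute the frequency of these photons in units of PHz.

(h = 6.62607015e-34 J·s, 1 eV = 1.602176634e-19 J.)
First convert: E = 70.1 MeV = 1.1231e-11 J.
For a photon f = E/h, so f = 1.695e22 Hz.
Converting to PHz: f = 1.695e7 PHz ≈ 1.70e7 PHz.

1.70e7 PHz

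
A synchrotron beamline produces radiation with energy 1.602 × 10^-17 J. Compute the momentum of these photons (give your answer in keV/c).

Apply p = E/c: p = 5.344 × 10^-26 kg·m/s.
Converting to keV/c: p = 0.09999 keV/c ≈ 0.100 keV/c.

0.100 keV/c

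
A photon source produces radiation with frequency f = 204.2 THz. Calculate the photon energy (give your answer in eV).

Use h = 6.62607015e-34 J·s, 1 eV = 1.602176634e-19 J.
Convert to SI: f = 204.2 THz = 2.042e14 Hz.
Apply E = hf: E = 1.353e-19 J.
Converting to eV: E = 0.8445 eV ≈ 0.845 eV.

0.845 eV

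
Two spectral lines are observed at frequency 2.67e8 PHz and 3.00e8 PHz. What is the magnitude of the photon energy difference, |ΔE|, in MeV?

136 MeV

Using E = hf: E₁ = 1.769e-10 J, E₂ = 1.988e-10 J.
|ΔE| = |1.769e-10 − 1.988e-10| = 2.19e-11 J = 136 MeV.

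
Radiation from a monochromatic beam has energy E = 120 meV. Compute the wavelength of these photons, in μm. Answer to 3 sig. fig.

10.3 μm

First convert: E = 120 meV = 1.9226 × 10^-20 J.
The photon relation is λ = hc/E, giving λ = 1.033 × 10^-5 m.
Converting to μm: λ = 10.33 μm ≈ 10.3 μm.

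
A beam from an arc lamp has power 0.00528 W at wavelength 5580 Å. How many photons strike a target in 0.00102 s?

Total energy: E_total = P·t = 0.00528 × 0.00102 = 5.386·10^-6 J.
Per-photon energy: E = 3.560·10^-19 J.
N = E_total / E_photon = 1.51·10^13.

1.51·10^13 photons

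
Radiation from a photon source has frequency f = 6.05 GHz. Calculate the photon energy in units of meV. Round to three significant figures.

0.0250 meV

Take h = 6.62607015 × 10^-34 J·s, 1 eV = 1.602176634 × 10^-19 J.
Convert to SI: f = 6.05 GHz = 6.05 × 10^9 Hz.
For a photon E = hf, so E = 4.009 × 10^-24 J.
Converting to meV: E = 0.02502 meV ≈ 0.0250 meV.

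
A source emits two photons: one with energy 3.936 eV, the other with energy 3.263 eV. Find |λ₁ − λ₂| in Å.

Using λ = hc/E: λ₁ = 3.1500·10^-7 m, λ₂ = 3.7997·10^-7 m.
|Δλ| = |3.1500·10^-7 − 3.7997·10^-7| = 6.50·10^-8 m = 650 Å.

650 Å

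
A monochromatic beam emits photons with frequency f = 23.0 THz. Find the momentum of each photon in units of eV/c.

0.0951 eV/c

Convert to SI: f = 23.0 THz = 2.30e13 Hz.
For a photon p = hf/c, so p = 5.084e-29 kg·m/s.
Converting to eV/c: p = 0.09512 eV/c ≈ 0.0951 eV/c.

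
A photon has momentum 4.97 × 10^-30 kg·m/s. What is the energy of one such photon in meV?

9.30 meV

Take c = 2.99792458 × 10^8 m/s, 1 eV = 1.602176634 × 10^-19 J.
For a photon E = pc, so E = 1.490 × 10^-21 J.
Converting to meV: E = 9.300 meV ≈ 9.30 meV.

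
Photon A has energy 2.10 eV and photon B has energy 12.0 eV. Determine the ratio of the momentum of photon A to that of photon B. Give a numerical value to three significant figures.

p_A = 1.122·10^-27 kg·m/s (from energy = 2.10 eV, via p = E/c).
p_B = 6.413·10^-27 kg·m/s (from energy = 12.0 eV, via p = E/c).
Ratio = 1.122·10^-27 / 6.413·10^-27 = 0.175.

0.175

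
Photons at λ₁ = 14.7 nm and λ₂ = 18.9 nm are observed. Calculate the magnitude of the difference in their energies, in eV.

Using E = hc/λ: E₁ = 1.351e-17 J, E₂ = 1.051e-17 J.
|ΔE| = |1.351e-17 − 1.051e-17| = 3.00e-18 J = 18.7 eV.

18.7 eV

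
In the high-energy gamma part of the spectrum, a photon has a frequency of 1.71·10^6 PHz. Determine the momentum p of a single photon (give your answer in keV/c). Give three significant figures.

7070 keV/c

(h = 6.62607015·10^-34 J·s, c = 2.99792458·10^8 m/s, 1 eV = 1.602176634·10^-19 J.)
Convert to SI: f = 1.71·10^6 PHz = 1.71·10^21 Hz.
Since p = hf/c for a photon, p = 3.779·10^-21 kg·m/s.
Converting to keV/c: p = 7072 keV/c ≈ 7070 keV/c.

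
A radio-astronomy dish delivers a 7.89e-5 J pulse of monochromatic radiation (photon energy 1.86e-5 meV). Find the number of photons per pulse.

2.65e22 photons

Per-photon energy: E = 2.980e-27 J (from energy = 1.86e-5 meV).
N = E_total / E_photon = 7.89e-5 J / 2.980e-27 J = 2.65e22.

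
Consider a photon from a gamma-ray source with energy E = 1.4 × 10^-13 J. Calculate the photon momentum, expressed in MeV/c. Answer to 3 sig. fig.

0.874 MeV/c

The photon relation is p = E/c, giving p = 4.670 × 10^-22 kg·m/s.
Converting to MeV/c: p = 0.8738 MeV/c ≈ 0.874 MeV/c.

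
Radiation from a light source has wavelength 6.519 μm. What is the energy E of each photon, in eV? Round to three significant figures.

0.190 eV

First convert: λ = 6.519 μm = 6.519e-6 m.
Apply E = hc/λ: E = 3.047e-20 J.
Converting to eV: E = 0.1902 eV ≈ 0.190 eV.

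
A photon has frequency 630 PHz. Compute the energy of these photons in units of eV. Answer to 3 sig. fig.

2610 eV

Use h = 6.62607015e-34 J·s, 1 eV = 1.602176634e-19 J.
In SI units: f = 630 PHz = 6.30e17 Hz.
For a photon E = hf, so E = 4.174e-16 J.
Converting to eV: E = 2605 eV ≈ 2610 eV.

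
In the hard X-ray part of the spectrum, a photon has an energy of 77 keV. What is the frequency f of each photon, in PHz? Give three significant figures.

(h = 6.62607015 × 10^-34 J·s, 1 eV = 1.602176634 × 10^-19 J.)
Convert to SI: E = 77 keV = 1.2337 × 10^-14 J.
Apply f = E/h: f = 1.862 × 10^19 Hz.
Converting to PHz: f = 18620 PHz ≈ 1.86 × 10^4 PHz.

1.86 × 10^4 PHz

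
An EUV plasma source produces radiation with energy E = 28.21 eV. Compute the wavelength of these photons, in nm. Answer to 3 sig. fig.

44.0 nm

Take h = 6.62607015e-34 J·s, c = 2.99792458e8 m/s, 1 eV = 1.602176634e-19 J.
First convert: E = 28.21 eV = 4.5197e-18 J.
The photon relation is λ = hc/E, giving λ = 4.395e-8 m.
Converting to nm: λ = 43.95 nm ≈ 44.0 nm.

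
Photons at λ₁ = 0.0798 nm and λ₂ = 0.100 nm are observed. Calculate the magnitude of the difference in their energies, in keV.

3.14 keV

Using E = hc/λ: E₁ = 2.489e-15 J, E₂ = 1.986e-15 J.
|ΔE| = |2.489e-15 − 1.986e-15| = 5.03e-16 J = 3.14 keV.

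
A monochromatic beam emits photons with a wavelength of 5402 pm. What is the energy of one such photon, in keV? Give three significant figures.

Take h = 6.62607015 × 10^-34 J·s, c = 2.99792458 × 10^8 m/s, 1 eV = 1.602176634 × 10^-19 J.
Convert to SI: λ = 5402 pm = 5.402 × 10^-9 m.
Apply E = hc/λ: E = 3.677 × 10^-17 J.
Converting to keV: E = 0.2295 keV ≈ 0.230 keV.

0.230 keV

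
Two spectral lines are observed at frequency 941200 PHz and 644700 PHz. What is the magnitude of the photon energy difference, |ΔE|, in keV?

1230 keV

Using E = hf: E₁ = 6.2365 × 10^-13 J, E₂ = 4.2718 × 10^-13 J.
|ΔE| = |6.2365 × 10^-13 − 4.2718 × 10^-13| = 1.96 × 10^-13 J = 1230 keV.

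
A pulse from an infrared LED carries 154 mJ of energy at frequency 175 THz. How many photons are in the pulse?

1.33 × 10^18 photons

Per-photon energy: E = 1.160 × 10^-19 J (from frequency = 175 THz).
N = E_total / E_photon = 0.154 J / 1.160 × 10^-19 J = 1.33 × 10^18.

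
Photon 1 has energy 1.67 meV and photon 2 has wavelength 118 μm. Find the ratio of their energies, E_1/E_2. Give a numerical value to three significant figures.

E_1 = 2.676 × 10^-22 J (from energy = 1.67 meV, via E given directly).
E_2 = 1.683 × 10^-21 J (from wavelength = 118 μm, via E = hc/λ).
Ratio = 2.676 × 10^-22 / 1.683 × 10^-21 = 0.159.

0.159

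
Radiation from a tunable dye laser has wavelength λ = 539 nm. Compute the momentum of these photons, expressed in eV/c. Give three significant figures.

2.30 eV/c

Use h = 6.62607015e-34 J·s, c = 2.99792458e8 m/s, 1 eV = 1.602176634e-19 J.
In SI units: λ = 539 nm = 5.39e-7 m.
For a photon p = h/λ, so p = 1.229e-27 kg·m/s.
Converting to eV/c: p = 2.300 eV/c ≈ 2.30 eV/c.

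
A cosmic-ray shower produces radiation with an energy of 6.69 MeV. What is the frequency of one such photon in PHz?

Take h = 6.62607015e-34 J·s, 1 eV = 1.602176634e-19 J.
Convert to SI: E = 6.69 MeV = 1.0719e-12 J.
Since f = E/h for a photon, f = 1.618e21 Hz.
Converting to PHz: f = 1.618e6 PHz ≈ 1.62e6 PHz.

1.62e6 PHz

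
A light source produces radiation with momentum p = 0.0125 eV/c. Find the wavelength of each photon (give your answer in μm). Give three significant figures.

99.2 μm

(h = 6.62607015 × 10^-34 J·s, c = 2.99792458 × 10^8 m/s, 1 eV = 1.602176634 × 10^-19 J.)
First convert: p = 0.0125 eV/c = 6.6804 × 10^-30 kg·m/s.
Since λ = h/p for a photon, λ = 9.919 × 10^-5 m.
Converting to μm: λ = 99.19 μm ≈ 99.2 μm.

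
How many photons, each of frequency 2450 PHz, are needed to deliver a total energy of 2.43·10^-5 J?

Per-photon energy: E = 1.623·10^-15 J (from frequency = 2450 PHz).
N = E_total / E_photon = 2.43·10^-5 J / 1.623·10^-15 J = 1.50·10^10.

1.50·10^10 photons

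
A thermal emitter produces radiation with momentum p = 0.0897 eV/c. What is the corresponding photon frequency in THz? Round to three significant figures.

21.7 THz

Convert to SI: p = 0.0897 eV/c = 4.7938 × 10^-29 kg·m/s.
Since f = pc/h for a photon, f = 2.169 × 10^13 Hz.
Converting to THz: f = 21.69 THz ≈ 21.7 THz.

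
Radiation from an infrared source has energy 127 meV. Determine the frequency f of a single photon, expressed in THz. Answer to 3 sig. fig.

30.7 THz

Take h = 6.62607015 × 10^-34 J·s, 1 eV = 1.602176634 × 10^-19 J.
Convert to SI: E = 127 meV = 2.0348 × 10^-20 J.
For a photon f = E/h, so f = 3.071 × 10^13 Hz.
Converting to THz: f = 30.71 THz ≈ 30.7 THz.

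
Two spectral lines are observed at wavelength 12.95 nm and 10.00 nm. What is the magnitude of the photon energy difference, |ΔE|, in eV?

Using E = hc/λ: E₁ = 1.5339e-17 J, E₂ = 1.9864e-17 J.
|ΔE| = |1.5339e-17 − 1.9864e-17| = 4.53e-18 J = 28.2 eV.

28.2 eV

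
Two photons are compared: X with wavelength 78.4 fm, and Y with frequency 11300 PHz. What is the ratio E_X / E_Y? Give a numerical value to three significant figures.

E_X = 2.534 × 10^-12 J (from wavelength = 78.4 fm, via E = hc/λ).
E_Y = 7.487 × 10^-15 J (from frequency = 11300 PHz, via E = hf).
Ratio = 2.534 × 10^-12 / 7.487 × 10^-15 = 338.

338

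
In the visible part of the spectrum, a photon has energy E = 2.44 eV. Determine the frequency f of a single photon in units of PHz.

Use h = 6.62607015 × 10^-34 J·s, 1 eV = 1.602176634 × 10^-19 J.
In SI units: E = 2.44 eV = 3.9093 × 10^-19 J.
For a photon f = E/h, so f = 5.900 × 10^14 Hz.
Converting to PHz: f = 0.5900 PHz ≈ 0.590 PHz.

0.590 PHz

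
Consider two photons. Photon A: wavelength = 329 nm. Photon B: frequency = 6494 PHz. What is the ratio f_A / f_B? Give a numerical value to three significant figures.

1.40 × 10^-4

f_A = 9.112 × 10^14 Hz (from wavelength = 329 nm, via f = c/λ).
f_B = 6.494 × 10^18 Hz (from frequency = 6494 PHz, via f given directly).
Ratio = 9.112 × 10^14 / 6.494 × 10^18 = 1.40 × 10^-4.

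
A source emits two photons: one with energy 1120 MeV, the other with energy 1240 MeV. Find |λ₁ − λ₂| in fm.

0.107 fm

Using λ = hc/E: λ₁ = 1.107·10^-15 m, λ₂ = 9.999·10^-16 m.
|Δλ| = |1.107·10^-15 − 9.999·10^-16| = 1.07·10^-16 m = 0.107 fm.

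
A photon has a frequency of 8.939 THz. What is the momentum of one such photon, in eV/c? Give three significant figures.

Use h = 6.62607015e-34 J·s, c = 2.99792458e8 m/s, 1 eV = 1.602176634e-19 J.
Convert to SI: f = 8.939 THz = 8.939e12 Hz.
For a photon p = hf/c, so p = 1.976e-29 kg·m/s.
Converting to eV/c: p = 0.03697 eV/c ≈ 0.0370 eV/c.

0.0370 eV/c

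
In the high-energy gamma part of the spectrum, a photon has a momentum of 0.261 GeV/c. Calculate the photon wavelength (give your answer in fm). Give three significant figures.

In SI units: p = 0.261 GeV/c = 1.3949e-19 kg·m/s.
Apply λ = h/p: λ = 4.750e-15 m.
Converting to fm: λ = 4.750 fm ≈ 4.75 fm.

4.75 fm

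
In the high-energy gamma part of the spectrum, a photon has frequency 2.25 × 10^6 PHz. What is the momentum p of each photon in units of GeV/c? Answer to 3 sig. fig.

Use h = 6.62607015 × 10^-34 J·s, c = 2.99792458 × 10^8 m/s, 1 eV = 1.602176634 × 10^-19 J.
First convert: f = 2.25 × 10^6 PHz = 2.25 × 10^21 Hz.
Since p = hf/c for a photon, p = 4.973 × 10^-21 kg·m/s.
Converting to GeV/c: p = 0.009305 GeV/c ≈ 9.31 × 10^-3 GeV/c.

9.31 × 10^-3 GeV/c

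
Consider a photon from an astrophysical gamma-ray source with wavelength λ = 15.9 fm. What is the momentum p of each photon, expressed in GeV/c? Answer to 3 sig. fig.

0.0780 GeV/c

Take h = 6.62607015e-34 J·s, c = 2.99792458e8 m/s, 1 eV = 1.602176634e-19 J.
First convert: λ = 15.9 fm = 1.59e-14 m.
For a photon p = h/λ, so p = 4.167e-20 kg·m/s.
Converting to GeV/c: p = 0.07798 GeV/c ≈ 0.0780 GeV/c.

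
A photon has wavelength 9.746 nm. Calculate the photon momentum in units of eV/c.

Take h = 6.62607015 × 10^-34 J·s, c = 2.99792458 × 10^8 m/s, 1 eV = 1.602176634 × 10^-19 J.
First convert: λ = 9.746 nm = 9.746 × 10^-9 m.
The photon relation is p = h/λ, giving p = 6.799 × 10^-26 kg·m/s.
Converting to eV/c: p = 127.2 eV/c ≈ 127 eV/c.

127 eV/c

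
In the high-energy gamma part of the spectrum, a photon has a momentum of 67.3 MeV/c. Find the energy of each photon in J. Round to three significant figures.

(c = 2.99792458 × 10^8 m/s, 1 eV = 1.602176634 × 10^-19 J.)
First convert: p = 67.3 MeV/c = 3.5967 × 10^-20 kg·m/s.
The photon relation is E = pc, giving E = 1.078 × 10^-11 J.
So E ≈ 1.08 × 10^-11 J.

1.08 × 10^-11 J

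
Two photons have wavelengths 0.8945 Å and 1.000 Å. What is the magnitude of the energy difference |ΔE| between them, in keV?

1.46 keV

Using E = hc/λ: E₁ = 2.2207·10^-15 J, E₂ = 1.9864·10^-15 J.
|ΔE| = |2.2207·10^-15 − 1.9864·10^-15| = 2.34·10^-16 J = 1.46 keV.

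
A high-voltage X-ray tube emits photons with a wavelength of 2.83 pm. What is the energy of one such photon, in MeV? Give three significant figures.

First convert: λ = 2.83 pm = 2.83 × 10^-12 m.
Since E = hc/λ for a photon, E = 7.019 × 10^-14 J.
Converting to MeV: E = 0.4381 MeV ≈ 0.438 MeV.

0.438 MeV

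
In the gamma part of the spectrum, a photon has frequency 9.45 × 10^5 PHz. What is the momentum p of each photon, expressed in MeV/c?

3.91 MeV/c

Take h = 6.62607015 × 10^-34 J·s, c = 2.99792458 × 10^8 m/s, 1 eV = 1.602176634 × 10^-19 J.
First convert: f = 9.45 × 10^5 PHz = 9.45 × 10^20 Hz.
Apply p = hf/c: p = 2.089 × 10^-21 kg·m/s.
Converting to MeV/c: p = 3.908 MeV/c ≈ 3.91 MeV/c.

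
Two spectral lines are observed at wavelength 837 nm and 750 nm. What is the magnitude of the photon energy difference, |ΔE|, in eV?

Using E = hc/λ: E₁ = 2.373e-19 J, E₂ = 2.649e-19 J.
|ΔE| = |2.373e-19 − 2.649e-19| = 2.75e-20 J = 0.172 eV.

0.172 eV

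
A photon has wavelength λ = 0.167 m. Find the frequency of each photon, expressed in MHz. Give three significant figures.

1800 MHz

Take c = 2.99792458 × 10^8 m/s.
Since f = c/λ for a photon, f = 1.795 × 10^9 Hz.
Converting to MHz: f = 1795 MHz ≈ 1800 MHz.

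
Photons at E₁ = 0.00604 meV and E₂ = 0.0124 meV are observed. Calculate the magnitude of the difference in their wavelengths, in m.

Using λ = hc/E: λ₁ = 0.2053 m, λ₂ = 0.09999 m.
|Δλ| = |0.2053 − 0.09999| = 0.105 m.

0.105 m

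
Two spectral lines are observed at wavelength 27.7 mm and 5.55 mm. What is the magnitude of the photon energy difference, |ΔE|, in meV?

0.179 meV

Using E = hc/λ: E₁ = 7.171 × 10^-24 J, E₂ = 3.579 × 10^-23 J.
|ΔE| = |7.171 × 10^-24 − 3.579 × 10^-23| = 2.86 × 10^-23 J = 0.179 meV.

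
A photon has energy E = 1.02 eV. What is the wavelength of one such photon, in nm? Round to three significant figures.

1220 nm

In SI units: E = 1.02 eV = 1.6342e-19 J.
The photon relation is λ = hc/E, giving λ = 1.216e-6 m.
Converting to nm: λ = 1216 nm ≈ 1220 nm.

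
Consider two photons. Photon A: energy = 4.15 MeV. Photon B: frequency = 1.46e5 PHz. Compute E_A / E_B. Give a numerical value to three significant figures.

6.87

E_A = 6.649e-13 J (from energy = 4.15 MeV, via E given directly).
E_B = 9.674e-14 J (from frequency = 1.46e5 PHz, via E = hf).
Ratio = 6.649e-13 / 9.674e-14 = 6.87.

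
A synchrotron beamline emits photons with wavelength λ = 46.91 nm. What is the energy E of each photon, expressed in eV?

26.4 eV

Use h = 6.62607015 × 10^-34 J·s, c = 2.99792458 × 10^8 m/s, 1 eV = 1.602176634 × 10^-19 J.
In SI units: λ = 46.91 nm = 4.691 × 10^-8 m.
The photon relation is E = hc/λ, giving E = 4.235 × 10^-18 J.
Converting to eV: E = 26.43 eV ≈ 26.4 eV.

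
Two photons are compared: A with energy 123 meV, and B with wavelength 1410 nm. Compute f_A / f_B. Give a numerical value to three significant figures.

f_A = 2.974 × 10^13 Hz (from energy = 123 meV, via f = E/h).
f_B = 2.126 × 10^14 Hz (from wavelength = 1410 nm, via f = c/λ).
Ratio = 2.974 × 10^13 / 2.126 × 10^14 = 0.140.

0.140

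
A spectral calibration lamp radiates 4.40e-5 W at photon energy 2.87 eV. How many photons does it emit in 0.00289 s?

Total energy: E_total = P·t = 4.40e-5 × 0.00289 = 1.272e-7 J.
Per-photon energy: E = 4.598e-19 J.
N = E_total / E_photon = 2.77e11.

2.77e11 photons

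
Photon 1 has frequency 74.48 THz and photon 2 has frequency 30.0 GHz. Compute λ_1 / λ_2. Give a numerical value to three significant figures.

λ_1 = 4.025e-6 m (from frequency = 74.48 THz, via λ = c/f).
λ_2 = 0.009993 m (from frequency = 30.0 GHz, via λ = c/f).
Ratio = 4.025e-6 / 0.009993 = 4.03e-4.

4.03e-4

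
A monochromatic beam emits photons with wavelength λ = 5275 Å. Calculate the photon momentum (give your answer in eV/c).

First convert: λ = 5275 Å = 5.275·10^-7 m.
The photon relation is p = h/λ, giving p = 1.256·10^-27 kg·m/s.
Converting to eV/c: p = 2.350 eV/c ≈ 2.35 eV/c.

2.35 eV/c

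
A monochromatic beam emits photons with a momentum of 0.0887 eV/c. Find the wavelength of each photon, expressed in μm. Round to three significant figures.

14.0 μm

(h = 6.62607015·10^-34 J·s, c = 2.99792458·10^8 m/s, 1 eV = 1.602176634·10^-19 J.)
First convert: p = 0.0887 eV/c = 4.7404·10^-29 kg·m/s.
Since λ = h/p for a photon, λ = 1.398·10^-5 m.
Converting to μm: λ = 13.98 μm ≈ 14.0 μm.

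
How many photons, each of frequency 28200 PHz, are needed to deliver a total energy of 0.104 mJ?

5.57e9 photons

Per-photon energy: E = 1.869e-14 J (from frequency = 28200 PHz).
N = E_total / E_photon = 1.04e-4 J / 1.869e-14 J = 5.57e9.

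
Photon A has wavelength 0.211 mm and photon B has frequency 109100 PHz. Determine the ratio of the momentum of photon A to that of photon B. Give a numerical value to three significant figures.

p_A = 3.140e-30 kg·m/s (from wavelength = 0.211 mm, via p = h/λ).
p_B = 2.411e-22 kg·m/s (from frequency = 109100 PHz, via p = hf/c).
Ratio = 3.140e-30 / 2.411e-22 = 1.30e-8.

1.30e-8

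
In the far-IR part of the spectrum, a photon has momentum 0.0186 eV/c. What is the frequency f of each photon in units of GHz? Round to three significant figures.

4500 GHz

Take h = 6.62607015e-34 J·s, c = 2.99792458e8 m/s, 1 eV = 1.602176634e-19 J.
First convert: p = 0.0186 eV/c = 9.9404e-30 kg·m/s.
The photon relation is f = pc/h, giving f = 4.497e12 Hz.
Converting to GHz: f = 4497 GHz ≈ 4500 GHz.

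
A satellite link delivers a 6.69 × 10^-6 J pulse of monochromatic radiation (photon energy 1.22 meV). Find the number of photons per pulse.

Per-photon energy: E = 1.955 × 10^-22 J (from energy = 1.22 meV).
N = E_total / E_photon = 6.69 × 10^-6 J / 1.955 × 10^-22 J = 3.42 × 10^16.

3.42 × 10^16 photons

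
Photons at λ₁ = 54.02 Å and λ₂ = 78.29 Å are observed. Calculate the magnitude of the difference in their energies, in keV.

0.0712 keV

Using E = hc/λ: E₁ = 3.6772 × 10^-17 J, E₂ = 2.5373 × 10^-17 J.
|ΔE| = |3.6772 × 10^-17 − 2.5373 × 10^-17| = 1.14 × 10^-17 J = 0.0712 keV.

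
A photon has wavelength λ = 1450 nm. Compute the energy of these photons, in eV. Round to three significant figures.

First convert: λ = 1450 nm = 1.45 × 10^-6 m.
Since E = hc/λ for a photon, E = 1.370 × 10^-19 J.
Converting to eV: E = 0.8551 eV ≈ 0.855 eV.

0.855 eV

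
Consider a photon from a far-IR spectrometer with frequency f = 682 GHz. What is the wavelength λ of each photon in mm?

In SI units: f = 682 GHz = 6.82e11 Hz.
Apply λ = c/f: λ = 4.396e-4 m.
Converting to mm: λ = 0.4396 mm ≈ 0.440 mm.

0.440 mm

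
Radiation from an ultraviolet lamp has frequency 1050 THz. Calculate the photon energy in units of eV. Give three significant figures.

In SI units: f = 1050 THz = 1.05e15 Hz.
For a photon E = hf, so E = 6.957e-19 J.
Converting to eV: E = 4.342 eV ≈ 4.34 eV.

4.34 eV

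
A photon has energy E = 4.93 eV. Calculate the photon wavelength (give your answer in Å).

First convert: E = 4.93 eV = 7.8987 × 10^-19 J.
Apply λ = hc/E: λ = 2.515 × 10^-7 m.
Converting to Å: λ = 2515 Å ≈ 2510 Å.

2510 Å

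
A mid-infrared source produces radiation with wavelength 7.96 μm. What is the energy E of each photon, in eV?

Take h = 6.62607015 × 10^-34 J·s, c = 2.99792458 × 10^8 m/s, 1 eV = 1.602176634 × 10^-19 J.
Convert to SI: λ = 7.96 μm = 7.96 × 10^-6 m.
Apply E = hc/λ: E = 2.496 × 10^-20 J.
Converting to eV: E = 0.1558 eV ≈ 0.156 eV.

0.156 eV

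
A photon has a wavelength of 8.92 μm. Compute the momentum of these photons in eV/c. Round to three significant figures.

0.139 eV/c

First convert: λ = 8.92 μm = 8.92 × 10^-6 m.
Apply p = h/λ: p = 7.428 × 10^-29 kg·m/s.
Converting to eV/c: p = 0.1390 eV/c ≈ 0.139 eV/c.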